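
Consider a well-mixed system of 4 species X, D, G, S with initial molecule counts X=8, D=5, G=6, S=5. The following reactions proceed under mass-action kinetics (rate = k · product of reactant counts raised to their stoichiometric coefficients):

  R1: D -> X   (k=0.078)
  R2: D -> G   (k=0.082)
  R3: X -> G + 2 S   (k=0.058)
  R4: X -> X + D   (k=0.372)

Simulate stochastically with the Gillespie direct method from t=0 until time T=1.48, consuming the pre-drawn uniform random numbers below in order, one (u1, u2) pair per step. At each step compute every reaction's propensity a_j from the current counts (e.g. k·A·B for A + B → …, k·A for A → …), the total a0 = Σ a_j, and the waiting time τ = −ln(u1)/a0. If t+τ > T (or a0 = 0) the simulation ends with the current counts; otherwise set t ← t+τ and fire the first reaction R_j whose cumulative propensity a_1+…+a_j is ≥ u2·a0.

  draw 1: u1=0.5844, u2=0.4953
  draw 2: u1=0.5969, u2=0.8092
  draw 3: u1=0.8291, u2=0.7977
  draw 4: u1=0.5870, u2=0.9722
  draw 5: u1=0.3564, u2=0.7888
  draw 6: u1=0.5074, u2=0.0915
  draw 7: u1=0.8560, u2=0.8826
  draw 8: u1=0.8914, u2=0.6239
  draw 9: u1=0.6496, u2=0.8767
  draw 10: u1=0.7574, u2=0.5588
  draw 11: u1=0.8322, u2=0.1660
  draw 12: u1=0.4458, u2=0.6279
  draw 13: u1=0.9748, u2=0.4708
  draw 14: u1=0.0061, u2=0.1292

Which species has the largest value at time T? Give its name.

Dominant species at T: D

t=0.000: X=8 D=5 G=6 S=5
Draw 1: a1=0.390, a2=0.410, a3=0.464, a4=2.976, a0=4.240; τ=−ln(0.5844)/4.240=0.127 → t=0.127; u2·a0=0.4953·4.240=2.100; a1+…+a3=1.264 < 2.100 ≤ a1+…+a4=4.240 → R4 fires; X=8 D=6 G=6 S=5
Draw 2: a1=0.468, a2=0.492, a3=0.464, a4=2.976, a0=4.400; τ=−ln(0.5969)/4.400=0.117 → t=0.244; u2·a0=0.8092·4.400=3.560; a1+…+a3=1.424 < 3.560 ≤ a1+…+a4=4.400 → R4 fires; X=8 D=7 G=6 S=5
Draw 3: a1=0.546, a2=0.574, a3=0.464, a4=2.976, a0=4.560; τ=−ln(0.8291)/4.560=0.041 → t=0.285; u2·a0=0.7977·4.560=3.638; a1+…+a3=1.584 < 3.638 ≤ a1+…+a4=4.560 → R4 fires; X=8 D=8 G=6 S=5
Draw 4: a1=0.624, a2=0.656, a3=0.464, a4=2.976, a0=4.720; τ=−ln(0.5870)/4.720=0.113 → t=0.398; u2·a0=0.9722·4.720=4.589; a1+…+a3=1.744 < 4.589 ≤ a1+…+a4=4.720 → R4 fires; X=8 D=9 G=6 S=5
Draw 5: a1=0.702, a2=0.738, a3=0.464, a4=2.976, a0=4.880; τ=−ln(0.3564)/4.880=0.211 → t=0.609; u2·a0=0.7888·4.880=3.849; a1+…+a3=1.904 < 3.849 ≤ a1+…+a4=4.880 → R4 fires; X=8 D=10 G=6 S=5
Draw 6: a1=0.780, a2=0.820, a3=0.464, a4=2.976, a0=5.040; τ=−ln(0.5074)/5.040=0.135 → t=0.744; u2·a0=0.0915·5.040=0.461 ≤ a1=0.780 → R1 fires; X=9 D=9 G=6 S=5
Draw 7: a1=0.702, a2=0.738, a3=0.522, a4=3.348, a0=5.310; τ=−ln(0.8560)/5.310=0.029 → t=0.773; u2·a0=0.8826·5.310=4.687; a1+…+a3=1.962 < 4.687 ≤ a1+…+a4=5.310 → R4 fires; X=9 D=10 G=6 S=5
Draw 8: a1=0.780, a2=0.820, a3=0.522, a4=3.348, a0=5.470; τ=−ln(0.8914)/5.470=0.021 → t=0.794; u2·a0=0.6239·5.470=3.413; a1+…+a3=2.122 < 3.413 ≤ a1+…+a4=5.470 → R4 fires; X=9 D=11 G=6 S=5
Draw 9: a1=0.858, a2=0.902, a3=0.522, a4=3.348, a0=5.630; τ=−ln(0.6496)/5.630=0.077 → t=0.871; u2·a0=0.8767·5.630=4.936; a1+…+a3=2.282 < 4.936 ≤ a1+…+a4=5.630 → R4 fires; X=9 D=12 G=6 S=5
Draw 10: a1=0.936, a2=0.984, a3=0.522, a4=3.348, a0=5.790; τ=−ln(0.7574)/5.790=0.048 → t=0.919; u2·a0=0.5588·5.790=3.235; a1+…+a3=2.442 < 3.235 ≤ a1+…+a4=5.790 → R4 fires; X=9 D=13 G=6 S=5
Draw 11: a1=1.014, a2=1.066, a3=0.522, a4=3.348, a0=5.950; τ=−ln(0.8322)/5.950=0.031 → t=0.950; u2·a0=0.1660·5.950=0.988 ≤ a1=1.014 → R1 fires; X=10 D=12 G=6 S=5
Draw 12: a1=0.936, a2=0.984, a3=0.580, a4=3.720, a0=6.220; τ=−ln(0.4458)/6.220=0.130 → t=1.080; u2·a0=0.6279·6.220=3.906; a1+…+a3=2.500 < 3.906 ≤ a1+…+a4=6.220 → R4 fires; X=10 D=13 G=6 S=5
Draw 13: a1=1.014, a2=1.066, a3=0.580, a4=3.720, a0=6.380; τ=−ln(0.9748)/6.380=0.004 → t=1.084; u2·a0=0.4708·6.380=3.004; a1+…+a3=2.660 < 3.004 ≤ a1+…+a4=6.380 → R4 fires; X=10 D=14 G=6 S=5
Draw 14: a1=1.092, a2=1.148, a3=0.580, a4=3.720, a0=6.540; τ=−ln(0.0061)/6.540=0.780 → t=1.863 > T=1.48: stop.
At T=1.48: X=10 D=14 G=6 S=5; the largest is D.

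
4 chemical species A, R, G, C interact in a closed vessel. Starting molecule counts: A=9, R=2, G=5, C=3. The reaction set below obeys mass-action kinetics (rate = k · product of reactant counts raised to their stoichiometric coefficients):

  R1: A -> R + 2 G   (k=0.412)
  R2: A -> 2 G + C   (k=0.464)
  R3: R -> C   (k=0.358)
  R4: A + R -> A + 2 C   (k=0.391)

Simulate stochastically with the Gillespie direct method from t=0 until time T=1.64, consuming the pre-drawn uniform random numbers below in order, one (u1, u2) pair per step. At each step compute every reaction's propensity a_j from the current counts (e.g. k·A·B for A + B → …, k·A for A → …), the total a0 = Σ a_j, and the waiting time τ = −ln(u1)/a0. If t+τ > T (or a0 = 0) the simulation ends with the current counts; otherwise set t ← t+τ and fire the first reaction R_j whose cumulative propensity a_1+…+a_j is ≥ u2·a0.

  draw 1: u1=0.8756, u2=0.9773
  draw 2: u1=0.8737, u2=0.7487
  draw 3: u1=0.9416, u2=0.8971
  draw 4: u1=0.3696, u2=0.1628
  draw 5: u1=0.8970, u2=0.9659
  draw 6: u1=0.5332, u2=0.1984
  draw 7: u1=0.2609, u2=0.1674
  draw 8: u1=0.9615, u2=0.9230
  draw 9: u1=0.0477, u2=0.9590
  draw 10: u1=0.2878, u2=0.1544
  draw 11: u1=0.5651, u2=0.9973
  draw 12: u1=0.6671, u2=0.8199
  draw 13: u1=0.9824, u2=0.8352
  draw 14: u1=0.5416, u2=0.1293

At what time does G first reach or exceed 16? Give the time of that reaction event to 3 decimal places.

Threshold first reached at t = 1.417

t=0.000: A=9 R=2 G=5 C=3
Draw 1: a1=3.708, a2=4.176, a3=0.716, a4=7.038, a0=15.638; τ=−ln(0.8756)/15.638=0.008 → t=0.008; u2·a0=0.9773·15.638=15.283; a1+…+a3=8.600 < 15.283 ≤ a1+…+a4=15.638 → R4 fires; A=9 R=1 G=5 C=5
Draw 2: a1=3.708, a2=4.176, a3=0.358, a4=3.519, a0=11.761; τ=−ln(0.8737)/11.761=0.011 → t=0.020; u2·a0=0.7487·11.761=8.805; a1+…+a3=8.242 < 8.805 ≤ a1+…+a4=11.761 → R4 fires; A=9 R=0 G=5 C=7
Draw 3: a1=3.708, a2=4.176, a3=0.000, a4=0.000, a0=7.884; τ=−ln(0.9416)/7.884=0.008 → t=0.028; u2·a0=0.8971·7.884=7.073; a1=3.708 < 7.073 ≤ a1+a2=7.884 → R2 fires; A=8 R=0 G=7 C=8
Draw 4: a1=3.296, a2=3.712, a3=0.000, a4=0.000, a0=7.008; τ=−ln(0.3696)/7.008=0.142 → t=0.170; u2·a0=0.1628·7.008=1.141 ≤ a1=3.296 → R1 fires; A=7 R=1 G=9 C=8
Draw 5: a1=2.884, a2=3.248, a3=0.358, a4=2.737, a0=9.227; τ=−ln(0.8970)/9.227=0.012 → t=0.181; u2·a0=0.9659·9.227=8.912; a1+…+a3=6.490 < 8.912 ≤ a1+…+a4=9.227 → R4 fires; A=7 R=0 G=9 C=10
Draw 6: a1=2.884, a2=3.248, a3=0.000, a4=0.000, a0=6.132; τ=−ln(0.5332)/6.132=0.103 → t=0.284; u2·a0=0.1984·6.132=1.217 ≤ a1=2.884 → R1 fires; A=6 R=1 G=11 C=10
Draw 7: a1=2.472, a2=2.784, a3=0.358, a4=2.346, a0=7.960; τ=−ln(0.2609)/7.960=0.169 → t=0.453; u2·a0=0.1674·7.960=1.333 ≤ a1=2.472 → R1 fires; A=5 R=2 G=13 C=10
Draw 8: a1=2.060, a2=2.320, a3=0.716, a4=3.910, a0=9.006; τ=−ln(0.9615)/9.006=0.004 → t=0.457; u2·a0=0.9230·9.006=8.313; a1+…+a3=5.096 < 8.313 ≤ a1+…+a4=9.006 → R4 fires; A=5 R=1 G=13 C=12
Draw 9: a1=2.060, a2=2.320, a3=0.358, a4=1.955, a0=6.693; τ=−ln(0.0477)/6.693=0.455 → t=0.912; u2·a0=0.9590·6.693=6.419; a1+…+a3=4.738 < 6.419 ≤ a1+…+a4=6.693 → R4 fires; A=5 R=0 G=13 C=14
Draw 10: a1=2.060, a2=2.320, a3=0.000, a4=0.000, a0=4.380; τ=−ln(0.2878)/4.380=0.284 → t=1.196; u2·a0=0.1544·4.380=0.676 ≤ a1=2.060 → R1 fires; A=4 R=1 G=15 C=14
Draw 11: a1=1.648, a2=1.856, a3=0.358, a4=1.564, a0=5.426; τ=−ln(0.5651)/5.426=0.105 → t=1.301; u2·a0=0.9973·5.426=5.411; a1+…+a3=3.862 < 5.411 ≤ a1+…+a4=5.426 → R4 fires; A=4 R=0 G=15 C=16
Draw 12: a1=1.648, a2=1.856, a3=0.000, a4=0.000, a0=3.504; τ=−ln(0.6671)/3.504=0.116 → t=1.417; u2·a0=0.8199·3.504=2.873; a1=1.648 < 2.873 ≤ a1+a2=3.504 → R2 fires; A=3 R=0 G=17 C=17
Draw 13: a1=1.236, a2=1.392, a3=0.000, a4=0.000, a0=2.628; τ=−ln(0.9824)/2.628=0.007 → t=1.424; u2·a0=0.8352·2.628=2.195; a1=1.236 < 2.195 ≤ a1+a2=2.628 → R2 fires; A=2 R=0 G=19 C=18
Draw 14: a1=0.824, a2=0.928, a3=0.000, a4=0.000, a0=1.752; τ=−ln(0.5416)/1.752=0.350 → t=1.774 > T=1.64: stop.
G first becomes ≥ 16 when it reaches 17 at the event at t=1.417.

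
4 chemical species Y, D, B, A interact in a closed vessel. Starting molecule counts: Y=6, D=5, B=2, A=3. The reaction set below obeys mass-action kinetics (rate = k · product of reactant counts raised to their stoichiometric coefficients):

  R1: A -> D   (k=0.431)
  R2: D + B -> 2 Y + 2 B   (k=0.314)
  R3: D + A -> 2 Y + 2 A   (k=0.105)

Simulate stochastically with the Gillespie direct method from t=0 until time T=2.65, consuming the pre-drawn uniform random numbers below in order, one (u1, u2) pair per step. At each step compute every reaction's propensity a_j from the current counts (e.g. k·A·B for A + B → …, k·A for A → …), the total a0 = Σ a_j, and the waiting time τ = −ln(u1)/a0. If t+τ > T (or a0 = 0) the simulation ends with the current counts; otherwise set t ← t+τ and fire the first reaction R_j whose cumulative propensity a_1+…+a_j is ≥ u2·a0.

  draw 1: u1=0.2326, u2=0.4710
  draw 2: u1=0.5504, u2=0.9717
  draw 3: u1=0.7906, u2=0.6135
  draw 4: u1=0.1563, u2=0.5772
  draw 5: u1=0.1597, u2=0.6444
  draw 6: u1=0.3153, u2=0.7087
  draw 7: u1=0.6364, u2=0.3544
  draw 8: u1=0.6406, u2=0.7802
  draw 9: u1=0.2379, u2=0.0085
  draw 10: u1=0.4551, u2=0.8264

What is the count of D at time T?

D at T = 2

t=0.000: Y=6 D=5 B=2 A=3
Draw 1: a1=1.293, a2=3.140, a3=1.575, a0=6.008; τ=−ln(0.2326)/6.008=0.243 → t=0.243; u2·a0=0.4710·6.008=2.830; a1=1.293 < 2.830 ≤ a1+a2=4.433 → R2 fires; Y=8 D=4 B=3 A=3
Draw 2: a1=1.293, a2=3.768, a3=1.260, a0=6.321; τ=−ln(0.5504)/6.321=0.094 → t=0.337; u2·a0=0.9717·6.321=6.142; a1+a2=5.061 < 6.142 ≤ a1+…+a3=6.321 → R3 fires; Y=10 D=3 B=3 A=4
Draw 3: a1=1.724, a2=2.826, a3=1.260, a0=5.810; τ=−ln(0.7906)/5.810=0.040 → t=0.378; u2·a0=0.6135·5.810=3.564; a1=1.724 < 3.564 ≤ a1+a2=4.550 → R2 fires; Y=12 D=2 B=4 A=4
Draw 4: a1=1.724, a2=2.512, a3=0.840, a0=5.076; τ=−ln(0.1563)/5.076=0.366 → t=0.743; u2·a0=0.5772·5.076=2.930; a1=1.724 < 2.930 ≤ a1+a2=4.236 → R2 fires; Y=14 D=1 B=5 A=4
Draw 5: a1=1.724, a2=1.570, a3=0.420, a0=3.714; τ=−ln(0.1597)/3.714=0.494 → t=1.237; u2·a0=0.6444·3.714=2.393; a1=1.724 < 2.393 ≤ a1+a2=3.294 → R2 fires; Y=16 D=0 B=6 A=4
Draw 6: a1=1.724, a2=0.000, a3=0.000, a0=1.724; τ=−ln(0.3153)/1.724=0.670 → t=1.907; u2·a0=0.7087·1.724=1.222 ≤ a1=1.724 → R1 fires; Y=16 D=1 B=6 A=3
Draw 7: a1=1.293, a2=1.884, a3=0.315, a0=3.492; τ=−ln(0.6364)/3.492=0.129 → t=2.036; u2·a0=0.3544·3.492=1.238 ≤ a1=1.293 → R1 fires; Y=16 D=2 B=6 A=2
Draw 8: a1=0.862, a2=3.768, a3=0.420, a0=5.050; τ=−ln(0.6406)/5.050=0.088 → t=2.124; u2·a0=0.7802·5.050=3.940; a1=0.862 < 3.940 ≤ a1+a2=4.630 → R2 fires; Y=18 D=1 B=7 A=2
Draw 9: a1=0.862, a2=2.198, a3=0.210, a0=3.270; τ=−ln(0.2379)/3.270=0.439 → t=2.563; u2·a0=0.0085·3.270=0.028 ≤ a1=0.862 → R1 fires; Y=18 D=2 B=7 A=1
Draw 10: a1=0.431, a2=4.396, a3=0.210, a0=5.037; τ=−ln(0.4551)/5.037=0.156 → t=2.720 > T=2.65: stop.
Read off D at T=2.65: 2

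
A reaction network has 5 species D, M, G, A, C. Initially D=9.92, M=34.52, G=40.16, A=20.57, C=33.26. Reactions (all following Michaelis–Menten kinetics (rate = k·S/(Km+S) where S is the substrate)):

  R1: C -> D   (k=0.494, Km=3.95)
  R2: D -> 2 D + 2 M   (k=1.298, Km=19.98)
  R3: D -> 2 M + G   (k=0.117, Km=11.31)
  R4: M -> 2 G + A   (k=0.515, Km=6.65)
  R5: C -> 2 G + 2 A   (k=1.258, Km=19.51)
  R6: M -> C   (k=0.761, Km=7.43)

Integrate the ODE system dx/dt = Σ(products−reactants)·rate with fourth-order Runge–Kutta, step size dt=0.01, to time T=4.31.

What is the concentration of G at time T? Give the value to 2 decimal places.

RK4 with dt=0.01: 431 steps to T=4.31. Trajectory (selected grid times):
t=0.00: D=9.92 M=34.52 G=40.16 A=20.57 C=33.26
t=0.48: D=10.31 M=34.48 G=41.36 A=21.54 C=32.97
t=0.96: D=10.71 M=34.46 G=42.56 A=22.50 C=32.68
t=1.44: D=11.12 M=34.45 G=43.76 A=23.46 C=32.39
t=1.92: D=11.53 M=34.45 G=44.95 A=24.42 C=32.10
t=2.39: D=11.93 M=34.46 G=46.12 A=25.36 C=31.82
t=2.87: D=12.35 M=34.48 G=47.31 A=26.32 C=31.54
t=3.35: D=12.77 M=34.51 G=48.50 A=27.27 C=31.26
t=3.83: D=13.20 M=34.55 G=49.69 A=28.22 C=30.98
t=4.31: D=13.63 M=34.61 G=50.87 A=29.16 C=30.70
Read off G at T=4.31: 50.87

G at T = 50.87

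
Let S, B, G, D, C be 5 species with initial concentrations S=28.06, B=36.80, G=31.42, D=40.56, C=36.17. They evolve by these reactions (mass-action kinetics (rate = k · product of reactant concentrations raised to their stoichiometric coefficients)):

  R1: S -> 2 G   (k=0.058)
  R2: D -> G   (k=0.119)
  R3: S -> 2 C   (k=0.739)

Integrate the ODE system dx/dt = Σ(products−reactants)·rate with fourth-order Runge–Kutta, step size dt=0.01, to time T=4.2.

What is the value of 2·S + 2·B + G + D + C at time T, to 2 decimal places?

Value at T = 237.87

Check how each reaction changes W = 2·S + 2·B + G + D + C (weight of products minus weight of reactants):
R1: S -> 2 G: (1·2) − (2·1) = 2 − 2 = 0
R2: D -> G: (1·1) − (1·1) = 1 − 1 = 0
R3: S -> 2 C: (1·2) − (2·1) = 2 − 2 = 0
Every reaction leaves W unchanged, so W is conserved and no simulation is needed: W(T) = W(0) = 2·28.06 + 2·36.80 + 31.42 + 40.56 + 36.17 = 237.87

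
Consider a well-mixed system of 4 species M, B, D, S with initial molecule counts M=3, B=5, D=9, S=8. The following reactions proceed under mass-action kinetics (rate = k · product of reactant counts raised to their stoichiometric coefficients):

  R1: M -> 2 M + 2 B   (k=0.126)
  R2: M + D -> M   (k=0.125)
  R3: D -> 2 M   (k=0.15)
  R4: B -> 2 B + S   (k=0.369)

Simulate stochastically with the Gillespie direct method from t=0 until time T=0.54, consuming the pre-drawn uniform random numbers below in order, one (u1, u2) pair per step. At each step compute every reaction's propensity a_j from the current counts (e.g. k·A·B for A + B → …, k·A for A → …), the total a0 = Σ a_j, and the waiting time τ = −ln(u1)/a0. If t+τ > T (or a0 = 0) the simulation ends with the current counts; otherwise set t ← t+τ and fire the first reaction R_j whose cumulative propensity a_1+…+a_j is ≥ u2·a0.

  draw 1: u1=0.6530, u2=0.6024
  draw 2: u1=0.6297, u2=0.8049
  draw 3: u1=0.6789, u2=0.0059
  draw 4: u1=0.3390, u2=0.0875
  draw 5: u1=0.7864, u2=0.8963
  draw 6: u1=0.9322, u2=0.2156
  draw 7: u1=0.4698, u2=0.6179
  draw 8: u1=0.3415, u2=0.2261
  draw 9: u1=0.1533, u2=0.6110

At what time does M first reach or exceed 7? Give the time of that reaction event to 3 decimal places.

Threshold first reached at t = 0.367

t=0.000: M=3 B=5 D=9 S=8
Draw 1: a1=0.378, a2=3.375, a3=1.350, a4=1.845, a0=6.948; τ=−ln(0.6530)/6.948=0.061 → t=0.061; u2·a0=0.6024·6.948=4.185; a1+a2=3.753 < 4.185 ≤ a1+…+a3=5.103 → R3 fires; M=5 B=5 D=8 S=8
Draw 2: a1=0.630, a2=5.000, a3=1.200, a4=1.845, a0=8.675; τ=−ln(0.6297)/8.675=0.053 → t=0.115; u2·a0=0.8049·8.675=6.983; a1+…+a3=6.830 < 6.983 ≤ a1+…+a4=8.675 → R4 fires; M=5 B=6 D=8 S=9
Draw 3: a1=0.630, a2=5.000, a3=1.200, a4=2.214, a0=9.044; τ=−ln(0.6789)/9.044=0.043 → t=0.157; u2·a0=0.0059·9.044=0.053 ≤ a1=0.630 → R1 fires; M=6 B=8 D=8 S=9
Draw 4: a1=0.756, a2=6.000, a3=1.200, a4=2.952, a0=10.908; τ=−ln(0.3390)/10.908=0.099 → t=0.257; u2·a0=0.0875·10.908=0.954; a1=0.756 < 0.954 ≤ a1+a2=6.756 → R2 fires; M=6 B=8 D=7 S=9
Draw 5: a1=0.756, a2=5.250, a3=1.050, a4=2.952, a0=10.008; τ=−ln(0.7864)/10.008=0.024 → t=0.281; u2·a0=0.8963·10.008=8.970; a1+…+a3=7.056 < 8.970 ≤ a1+…+a4=10.008 → R4 fires; M=6 B=9 D=7 S=10
Draw 6: a1=0.756, a2=5.250, a3=1.050, a4=3.321, a0=10.377; τ=−ln(0.9322)/10.377=0.007 → t=0.287; u2·a0=0.2156·10.377=2.237; a1=0.756 < 2.237 ≤ a1+a2=6.006 → R2 fires; M=6 B=9 D=6 S=10
Draw 7: a1=0.756, a2=4.500, a3=0.900, a4=3.321, a0=9.477; τ=−ln(0.4698)/9.477=0.080 → t=0.367; u2·a0=0.6179·9.477=5.856; a1+a2=5.256 < 5.856 ≤ a1+…+a3=6.156 → R3 fires; M=8 B=9 D=5 S=10
Draw 8: a1=1.008, a2=5.000, a3=0.750, a4=3.321, a0=10.079; τ=−ln(0.3415)/10.079=0.107 → t=0.474; u2·a0=0.2261·10.079=2.279; a1=1.008 < 2.279 ≤ a1+a2=6.008 → R2 fires; M=8 B=9 D=4 S=10
Draw 9: a1=1.008, a2=4.000, a3=0.600, a4=3.321, a0=8.929; τ=−ln(0.1533)/8.929=0.210 → t=0.684 > T=0.54: stop.
M first becomes ≥ 7 when it reaches 8 at the event at t=0.367.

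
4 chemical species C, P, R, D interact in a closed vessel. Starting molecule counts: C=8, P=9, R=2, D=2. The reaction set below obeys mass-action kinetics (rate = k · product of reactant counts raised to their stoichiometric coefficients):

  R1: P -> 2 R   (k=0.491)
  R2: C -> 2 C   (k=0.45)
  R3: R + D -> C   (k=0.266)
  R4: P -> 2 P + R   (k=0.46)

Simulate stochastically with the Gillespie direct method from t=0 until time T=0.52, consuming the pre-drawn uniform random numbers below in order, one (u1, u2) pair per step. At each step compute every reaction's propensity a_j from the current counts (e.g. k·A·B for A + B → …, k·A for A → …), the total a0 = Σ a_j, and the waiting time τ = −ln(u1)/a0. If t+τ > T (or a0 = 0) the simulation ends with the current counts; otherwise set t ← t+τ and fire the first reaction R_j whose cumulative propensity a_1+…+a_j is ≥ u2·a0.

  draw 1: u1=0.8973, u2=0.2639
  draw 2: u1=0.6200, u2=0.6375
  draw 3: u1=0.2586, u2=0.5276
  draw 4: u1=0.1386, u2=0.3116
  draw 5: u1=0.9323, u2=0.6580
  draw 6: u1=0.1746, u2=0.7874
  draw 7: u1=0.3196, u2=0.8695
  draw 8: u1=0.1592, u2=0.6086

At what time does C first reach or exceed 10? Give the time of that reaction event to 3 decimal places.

t=0.000: C=8 P=9 R=2 D=2
Draw 1: a1=4.419, a2=3.600, a3=1.064, a4=4.140, a0=13.223; τ=−ln(0.8973)/13.223=0.008 → t=0.008; u2·a0=0.2639·13.223=3.490 ≤ a1=4.419 → R1 fires; C=8 P=8 R=4 D=2
Draw 2: a1=3.928, a2=3.600, a3=2.128, a4=3.680, a0=13.336; τ=−ln(0.6200)/13.336=0.036 → t=0.044; u2·a0=0.6375·13.336=8.502; a1+a2=7.528 < 8.502 ≤ a1+…+a3=9.656 → R3 fires; C=9 P=8 R=3 D=1
Draw 3: a1=3.928, a2=4.050, a3=0.798, a4=3.680, a0=12.456; τ=−ln(0.2586)/12.456=0.109 → t=0.153; u2·a0=0.5276·12.456=6.572; a1=3.928 < 6.572 ≤ a1+a2=7.978 → R2 fires; C=10 P=8 R=3 D=1
Draw 4: a1=3.928, a2=4.500, a3=0.798, a4=3.680, a0=12.906; τ=−ln(0.1386)/12.906=0.153 → t=0.306; u2·a0=0.3116·12.906=4.022; a1=3.928 < 4.022 ≤ a1+a2=8.428 → R2 fires; C=11 P=8 R=3 D=1
Draw 5: a1=3.928, a2=4.950, a3=0.798, a4=3.680, a0=13.356; τ=−ln(0.9323)/13.356=0.005 → t=0.311; u2·a0=0.6580·13.356=8.788; a1=3.928 < 8.788 ≤ a1+a2=8.878 → R2 fires; C=12 P=8 R=3 D=1
Draw 6: a1=3.928, a2=5.400, a3=0.798, a4=3.680, a0=13.806; τ=−ln(0.1746)/13.806=0.126 → t=0.437; u2·a0=0.7874·13.806=10.871; a1+…+a3=10.126 < 10.871 ≤ a1+…+a4=13.806 → R4 fires; C=12 P=9 R=4 D=1
Draw 7: a1=4.419, a2=5.400, a3=1.064, a4=4.140, a0=15.023; τ=−ln(0.3196)/15.023=0.076 → t=0.513; u2·a0=0.8695·15.023=13.062; a1+…+a3=10.883 < 13.062 ≤ a1+…+a4=15.023 → R4 fires; C=12 P=10 R=5 D=1
Draw 8: a1=4.910, a2=5.400, a3=1.330, a4=4.600, a0=16.240; τ=−ln(0.1592)/16.240=0.113 → t=0.626 > T=0.52: stop.
C first becomes ≥ 10 when it reaches 10 at the event at t=0.153.

Threshold first reached at t = 0.153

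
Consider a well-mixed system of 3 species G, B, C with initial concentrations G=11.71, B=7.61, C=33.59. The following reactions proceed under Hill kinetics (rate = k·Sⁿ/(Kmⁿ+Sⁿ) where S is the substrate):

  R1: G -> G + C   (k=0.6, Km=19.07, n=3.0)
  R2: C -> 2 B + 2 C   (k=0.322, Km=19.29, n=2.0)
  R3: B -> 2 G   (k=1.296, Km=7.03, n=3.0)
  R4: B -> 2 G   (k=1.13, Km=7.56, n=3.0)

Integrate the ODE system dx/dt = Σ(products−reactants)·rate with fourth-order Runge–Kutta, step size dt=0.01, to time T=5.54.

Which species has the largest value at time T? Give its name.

Dominant species at T: C

RK4 with dt=0.01: 554 steps to T=5.54. Trajectory (selected grid times):
t=0.00: G=11.71 B=7.61 C=33.59
t=0.62: G=13.24 B=7.14 C=33.82
t=1.23: G=14.62 B=6.75 C=34.07
t=1.85: G=15.90 B=6.41 C=34.35
t=2.46: G=17.06 B=6.14 C=34.64
t=3.08: G=18.15 B=5.90 C=34.96
t=3.69: G=19.14 B=5.70 C=35.29
t=4.31: G=20.09 B=5.53 C=35.64
t=4.92: G=20.98 B=5.40 C=35.99
t=5.54: G=21.83 B=5.28 C=36.37
At T=5.54: G=21.83 B=5.28 C=36.37; the largest is C.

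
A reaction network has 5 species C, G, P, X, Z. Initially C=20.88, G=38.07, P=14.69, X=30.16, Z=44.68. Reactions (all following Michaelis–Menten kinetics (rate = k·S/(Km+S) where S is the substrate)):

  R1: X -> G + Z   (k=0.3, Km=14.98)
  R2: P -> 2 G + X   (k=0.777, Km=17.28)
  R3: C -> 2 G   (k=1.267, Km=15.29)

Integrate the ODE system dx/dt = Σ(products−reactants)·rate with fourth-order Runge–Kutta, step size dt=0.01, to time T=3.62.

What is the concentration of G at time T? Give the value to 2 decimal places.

RK4 with dt=0.01: 362 steps to T=3.62. Trajectory (selected grid times):
t=0.00: C=20.88 G=38.07 P=14.69 X=30.16 Z=44.68
t=0.40: C=20.59 G=39.02 P=14.55 X=30.22 Z=44.76
t=0.80: C=20.30 G=39.96 P=14.41 X=30.28 Z=44.84
t=1.21: C=20.00 G=40.92 P=14.26 X=30.35 Z=44.92
t=1.61: C=19.72 G=41.86 P=14.12 X=30.41 Z=45.00
t=2.01: C=19.43 G=42.79 P=13.98 X=30.46 Z=45.08
t=2.41: C=19.15 G=43.71 P=13.84 X=30.52 Z=45.16
t=2.82: C=18.86 G=44.65 P=13.70 X=30.58 Z=45.25
t=3.22: C=18.58 G=45.56 P=13.56 X=30.64 Z=45.33
t=3.62: C=18.31 G=46.47 P=13.43 X=30.69 Z=45.41
Read off G at T=3.62: 46.47

G at T = 46.47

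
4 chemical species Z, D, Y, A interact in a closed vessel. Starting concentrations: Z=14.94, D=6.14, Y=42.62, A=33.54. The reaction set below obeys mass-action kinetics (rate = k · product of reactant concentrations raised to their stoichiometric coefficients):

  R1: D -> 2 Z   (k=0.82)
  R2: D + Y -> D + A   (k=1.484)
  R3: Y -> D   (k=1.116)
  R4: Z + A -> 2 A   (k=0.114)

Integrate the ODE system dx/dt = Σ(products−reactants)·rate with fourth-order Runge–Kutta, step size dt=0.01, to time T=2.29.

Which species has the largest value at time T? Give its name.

Dominant species at T: A

RK4 with dt=0.01: 229 steps to T=2.29. Trajectory (selected grid times):
t=0.00: Z=14.94 D=6.14 Y=42.62 A=33.54
t=0.25: Z=3.47 D=8.19 Y=1.63 A=85.61
t=0.51: Z=1.30 D=6.73 Y=0.07 A=92.38
t=0.76: Z=0.92 D=5.49 Y=0.01 A=95.32
t=1.02: Z=0.71 D=4.44 Y=0.00 A=97.63
t=1.27: Z=0.57 D=3.62 Y=0.00 A=99.43
t=1.53: Z=0.45 D=2.92 Y=0.00 A=100.93
t=1.78: Z=0.36 D=2.38 Y=0.00 A=102.10
t=2.04: Z=0.29 D=1.92 Y=0.00 A=103.09
t=2.29: Z=0.23 D=1.57 Y=0.00 A=103.86
At T=2.29: Z=0.23 D=1.57 Y=0.00 A=103.86; the largest is A.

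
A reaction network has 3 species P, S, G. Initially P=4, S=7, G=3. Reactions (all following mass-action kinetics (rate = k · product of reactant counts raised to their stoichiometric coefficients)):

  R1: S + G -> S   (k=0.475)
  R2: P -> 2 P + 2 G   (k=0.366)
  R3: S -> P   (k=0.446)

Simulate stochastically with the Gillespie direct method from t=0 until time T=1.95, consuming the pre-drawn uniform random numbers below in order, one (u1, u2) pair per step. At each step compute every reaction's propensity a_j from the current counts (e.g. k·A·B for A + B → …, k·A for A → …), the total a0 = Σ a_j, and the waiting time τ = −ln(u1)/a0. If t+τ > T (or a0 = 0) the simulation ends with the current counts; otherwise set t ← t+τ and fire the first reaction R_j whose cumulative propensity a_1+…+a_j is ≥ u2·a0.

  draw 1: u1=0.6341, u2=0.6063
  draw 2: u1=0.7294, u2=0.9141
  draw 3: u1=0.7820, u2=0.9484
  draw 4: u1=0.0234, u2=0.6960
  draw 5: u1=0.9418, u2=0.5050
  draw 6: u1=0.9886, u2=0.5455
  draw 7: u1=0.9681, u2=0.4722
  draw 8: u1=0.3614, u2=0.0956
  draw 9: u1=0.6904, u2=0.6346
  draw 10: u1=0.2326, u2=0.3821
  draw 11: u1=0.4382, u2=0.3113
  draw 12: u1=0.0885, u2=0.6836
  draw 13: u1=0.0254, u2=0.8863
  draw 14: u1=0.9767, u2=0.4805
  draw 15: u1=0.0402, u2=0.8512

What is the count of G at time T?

G at T = 5

t=0.000: P=4 S=7 G=3
Draw 1: a1=9.975, a2=1.464, a3=3.122, a0=14.561; τ=−ln(0.6341)/14.561=0.031 → t=0.031; u2·a0=0.6063·14.561=8.828 ≤ a1=9.975 → R1 fires; P=4 S=7 G=2
Draw 2: a1=6.650, a2=1.464, a3=3.122, a0=11.236; τ=−ln(0.7294)/11.236=0.028 → t=0.059; u2·a0=0.9141·11.236=10.271; a1+a2=8.114 < 10.271 ≤ a1+…+a3=11.236 → R3 fires; P=5 S=6 G=2
Draw 3: a1=5.700, a2=1.830, a3=2.676, a0=10.206; τ=−ln(0.7820)/10.206=0.024 → t=0.083; u2·a0=0.9484·10.206=9.679; a1+a2=7.530 < 9.679 ≤ a1+…+a3=10.206 → R3 fires; P=6 S=5 G=2
Draw 4: a1=4.750, a2=2.196, a3=2.230, a0=9.176; τ=−ln(0.0234)/9.176=0.409 → t=0.493; u2·a0=0.6960·9.176=6.386; a1=4.750 < 6.386 ≤ a1+a2=6.946 → R2 fires; P=7 S=5 G=4
Draw 5: a1=9.500, a2=2.562, a3=2.230, a0=14.292; τ=−ln(0.9418)/14.292=0.004 → t=0.497; u2·a0=0.5050·14.292=7.217 ≤ a1=9.500 → R1 fires; P=7 S=5 G=3
Draw 6: a1=7.125, a2=2.562, a3=2.230, a0=11.917; τ=−ln(0.9886)/11.917=0.001 → t=0.498; u2·a0=0.5455·11.917=6.501 ≤ a1=7.125 → R1 fires; P=7 S=5 G=2
Draw 7: a1=4.750, a2=2.562, a3=2.230, a0=9.542; τ=−ln(0.9681)/9.542=0.003 → t=0.501; u2·a0=0.4722·9.542=4.506 ≤ a1=4.750 → R1 fires; P=7 S=5 G=1
Draw 8: a1=2.375, a2=2.562, a3=2.230, a0=7.167; τ=−ln(0.3614)/7.167=0.142 → t=0.643; u2·a0=0.0956·7.167=0.685 ≤ a1=2.375 → R1 fires; P=7 S=5 G=0
Draw 9: a1=0.000, a2=2.562, a3=2.230, a0=4.792; τ=−ln(0.6904)/4.792=0.077 → t=0.721; u2·a0=0.6346·4.792=3.041; a1+a2=2.562 < 3.041 ≤ a1+…+a3=4.792 → R3 fires; P=8 S=4 G=0
Draw 10: a1=0.000, a2=2.928, a3=1.784, a0=4.712; τ=−ln(0.2326)/4.712=0.310 → t=1.030; u2·a0=0.3821·4.712=1.800; a1=0.000 < 1.800 ≤ a1+a2=2.928 → R2 fires; P=9 S=4 G=2
Draw 11: a1=3.800, a2=3.294, a3=1.784, a0=8.878; τ=−ln(0.4382)/8.878=0.093 → t=1.123; u2·a0=0.3113·8.878=2.764 ≤ a1=3.800 → R1 fires; P=9 S=4 G=1
Draw 12: a1=1.900, a2=3.294, a3=1.784, a0=6.978; τ=−ln(0.0885)/6.978=0.347 → t=1.470; u2·a0=0.6836·6.978=4.770; a1=1.900 < 4.770 ≤ a1+a2=5.194 → R2 fires; P=10 S=4 G=3
Draw 13: a1=5.700, a2=3.660, a3=1.784, a0=11.144; τ=−ln(0.0254)/11.144=0.330 → t=1.800; u2·a0=0.8863·11.144=9.877; a1+a2=9.360 < 9.877 ≤ a1+…+a3=11.144 → R3 fires; P=11 S=3 G=3
Draw 14: a1=4.275, a2=4.026, a3=1.338, a0=9.639; τ=−ln(0.9767)/9.639=0.002 → t=1.803; u2·a0=0.4805·9.639=4.632; a1=4.275 < 4.632 ≤ a1+a2=8.301 → R2 fires; P=12 S=3 G=5
Draw 15: a1=7.125, a2=4.392, a3=1.338, a0=12.855; τ=−ln(0.0402)/12.855=0.250 → t=2.053 > T=1.95: stop.
Read off G at T=1.95: 5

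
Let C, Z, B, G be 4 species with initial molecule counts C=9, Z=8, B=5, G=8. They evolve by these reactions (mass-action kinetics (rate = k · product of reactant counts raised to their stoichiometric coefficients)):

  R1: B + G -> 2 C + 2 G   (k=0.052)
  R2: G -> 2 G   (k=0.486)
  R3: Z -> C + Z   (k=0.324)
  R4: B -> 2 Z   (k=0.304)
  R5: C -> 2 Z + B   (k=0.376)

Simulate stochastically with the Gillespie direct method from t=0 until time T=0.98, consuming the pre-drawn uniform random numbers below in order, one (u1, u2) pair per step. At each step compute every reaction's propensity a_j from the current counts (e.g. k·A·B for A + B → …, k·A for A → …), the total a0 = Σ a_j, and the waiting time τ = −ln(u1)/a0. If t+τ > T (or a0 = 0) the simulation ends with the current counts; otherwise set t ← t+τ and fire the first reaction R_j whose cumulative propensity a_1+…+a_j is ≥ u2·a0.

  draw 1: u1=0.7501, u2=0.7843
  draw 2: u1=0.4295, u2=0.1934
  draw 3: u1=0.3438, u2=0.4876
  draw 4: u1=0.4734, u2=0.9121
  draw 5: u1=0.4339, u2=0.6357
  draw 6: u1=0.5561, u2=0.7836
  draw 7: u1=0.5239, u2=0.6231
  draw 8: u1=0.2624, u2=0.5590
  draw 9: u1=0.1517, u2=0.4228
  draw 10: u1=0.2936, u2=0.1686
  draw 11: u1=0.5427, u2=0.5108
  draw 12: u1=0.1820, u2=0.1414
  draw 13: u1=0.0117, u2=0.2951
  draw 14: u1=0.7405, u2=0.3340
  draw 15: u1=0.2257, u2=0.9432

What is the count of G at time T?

G at T = 13

t=0.000: C=9 Z=8 B=5 G=8
Draw 1: a1=2.080, a2=3.888, a3=2.592, a4=1.520, a5=3.384, a0=13.464; τ=−ln(0.7501)/13.464=0.021 → t=0.021; u2·a0=0.7843·13.464=10.560; a1+…+a4=10.080 < 10.560 ≤ a1+…+a5=13.464 → R5 fires; C=8 Z=10 B=6 G=8
Draw 2: a1=2.496, a2=3.888, a3=3.240, a4=1.824, a5=3.008, a0=14.456; τ=−ln(0.4295)/14.456=0.058 → t=0.080; u2·a0=0.1934·14.456=2.796; a1=2.496 < 2.796 ≤ a1+a2=6.384 → R2 fires; C=8 Z=10 B=6 G=9
Draw 3: a1=2.808, a2=4.374, a3=3.240, a4=1.824, a5=3.008, a0=15.254; τ=−ln(0.3438)/15.254=0.070 → t=0.150; u2·a0=0.4876·15.254=7.438; a1+a2=7.182 < 7.438 ≤ a1+…+a3=10.422 → R3 fires; C=9 Z=10 B=6 G=9
Draw 4: a1=2.808, a2=4.374, a3=3.240, a4=1.824, a5=3.384, a0=15.630; τ=−ln(0.4734)/15.630=0.048 → t=0.198; u2·a0=0.9121·15.630=14.256; a1+…+a4=12.246 < 14.256 ≤ a1+…+a5=15.630 → R5 fires; C=8 Z=12 B=7 G=9
Draw 5: a1=3.276, a2=4.374, a3=3.888, a4=2.128, a5=3.008, a0=16.674; τ=−ln(0.4339)/16.674=0.050 → t=0.248; u2·a0=0.6357·16.674=10.600; a1+a2=7.650 < 10.600 ≤ a1+…+a3=11.538 → R3 fires; C=9 Z=12 B=7 G=9
Draw 6: a1=3.276, a2=4.374, a3=3.888, a4=2.128, a5=3.384, a0=17.050; τ=−ln(0.5561)/17.050=0.034 → t=0.282; u2·a0=0.7836·17.050=13.360; a1+…+a3=11.538 < 13.360 ≤ a1+…+a4=13.666 → R4 fires; C=9 Z=14 B=6 G=9
Draw 7: a1=2.808, a2=4.374, a3=4.536, a4=1.824, a5=3.384, a0=16.926; τ=−ln(0.5239)/16.926=0.038 → t=0.320; u2·a0=0.6231·16.926=10.547; a1+a2=7.182 < 10.547 ≤ a1+…+a3=11.718 → R3 fires; C=10 Z=14 B=6 G=9
Draw 8: a1=2.808, a2=4.374, a3=4.536, a4=1.824, a5=3.760, a0=17.302; τ=−ln(0.2624)/17.302=0.077 → t=0.398; u2·a0=0.5590·17.302=9.672; a1+a2=7.182 < 9.672 ≤ a1+…+a3=11.718 → R3 fires; C=11 Z=14 B=6 G=9
Draw 9: a1=2.808, a2=4.374, a3=4.536, a4=1.824, a5=4.136, a0=17.678; τ=−ln(0.1517)/17.678=0.107 → t=0.504; u2·a0=0.4228·17.678=7.474; a1+a2=7.182 < 7.474 ≤ a1+…+a3=11.718 → R3 fires; C=12 Z=14 B=6 G=9
Draw 10: a1=2.808, a2=4.374, a3=4.536, a4=1.824, a5=4.512, a0=18.054; τ=−ln(0.2936)/18.054=0.068 → t=0.572; u2·a0=0.1686·18.054=3.044; a1=2.808 < 3.044 ≤ a1+a2=7.182 → R2 fires; C=12 Z=14 B=6 G=10
Draw 11: a1=3.120, a2=4.860, a3=4.536, a4=1.824, a5=4.512, a0=18.852; τ=−ln(0.5427)/18.852=0.032 → t=0.605; u2·a0=0.5108·18.852=9.630; a1+a2=7.980 < 9.630 ≤ a1+…+a3=12.516 → R3 fires; C=13 Z=14 B=6 G=10
Draw 12: a1=3.120, a2=4.860, a3=4.536, a4=1.824, a5=4.888, a0=19.228; τ=−ln(0.1820)/19.228=0.089 → t=0.693; u2·a0=0.1414·19.228=2.719 ≤ a1=3.120 → R1 fires; C=15 Z=14 B=5 G=11
Draw 13: a1=2.860, a2=5.346, a3=4.536, a4=1.520, a5=5.640, a0=19.902; τ=−ln(0.0117)/19.902=0.224 → t=0.917; u2·a0=0.2951·19.902=5.873; a1=2.860 < 5.873 ≤ a1+a2=8.206 → R2 fires; C=15 Z=14 B=5 G=12
Draw 14: a1=3.120, a2=5.832, a3=4.536, a4=1.520, a5=5.640, a0=20.648; τ=−ln(0.7405)/20.648=0.015 → t=0.931; u2·a0=0.3340·20.648=6.896; a1=3.120 < 6.896 ≤ a1+a2=8.952 → R2 fires; C=15 Z=14 B=5 G=13
Draw 15: a1=3.380, a2=6.318, a3=4.536, a4=1.520, a5=5.640, a0=21.394; τ=−ln(0.2257)/21.394=0.070 → t=1.001 > T=0.98: stop.
Read off G at T=0.98: 13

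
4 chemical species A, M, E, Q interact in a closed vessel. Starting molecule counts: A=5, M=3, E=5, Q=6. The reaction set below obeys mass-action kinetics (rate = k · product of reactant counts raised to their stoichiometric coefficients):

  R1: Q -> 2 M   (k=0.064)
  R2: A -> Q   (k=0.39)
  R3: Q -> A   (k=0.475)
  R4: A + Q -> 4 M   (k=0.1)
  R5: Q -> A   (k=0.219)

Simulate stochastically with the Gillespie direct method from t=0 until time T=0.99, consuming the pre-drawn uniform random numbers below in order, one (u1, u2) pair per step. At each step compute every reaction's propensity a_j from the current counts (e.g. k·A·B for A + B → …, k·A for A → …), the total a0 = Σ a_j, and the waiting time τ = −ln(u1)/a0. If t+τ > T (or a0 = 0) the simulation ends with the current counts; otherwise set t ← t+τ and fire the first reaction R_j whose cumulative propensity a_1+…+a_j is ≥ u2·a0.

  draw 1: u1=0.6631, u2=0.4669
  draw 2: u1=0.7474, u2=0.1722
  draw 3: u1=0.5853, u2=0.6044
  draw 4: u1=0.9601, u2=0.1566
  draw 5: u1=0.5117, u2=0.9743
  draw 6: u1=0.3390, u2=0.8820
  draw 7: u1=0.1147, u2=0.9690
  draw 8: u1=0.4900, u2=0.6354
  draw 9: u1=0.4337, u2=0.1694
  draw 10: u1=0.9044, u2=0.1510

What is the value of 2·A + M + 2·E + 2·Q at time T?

Value at T = 35

Check how each reaction changes W = 2·A + M + 2·E + 2·Q (weight of products minus weight of reactants):
R1: Q -> 2 M: (1·2) − (2·1) = 2 − 2 = 0
R2: A -> Q: (2·1) − (2·1) = 2 − 2 = 0
R3: Q -> A: (2·1) − (2·1) = 2 − 2 = 0
R4: A + Q -> 4 M: (1·4) − (2·1 + 2·1) = 4 − 4 = 0
R5: Q -> A: (2·1) − (2·1) = 2 − 2 = 0
Every reaction leaves W unchanged, so W is conserved and no simulation is needed: W(T) = W(0) = 2·5 + 3 + 2·5 + 2·6 = 35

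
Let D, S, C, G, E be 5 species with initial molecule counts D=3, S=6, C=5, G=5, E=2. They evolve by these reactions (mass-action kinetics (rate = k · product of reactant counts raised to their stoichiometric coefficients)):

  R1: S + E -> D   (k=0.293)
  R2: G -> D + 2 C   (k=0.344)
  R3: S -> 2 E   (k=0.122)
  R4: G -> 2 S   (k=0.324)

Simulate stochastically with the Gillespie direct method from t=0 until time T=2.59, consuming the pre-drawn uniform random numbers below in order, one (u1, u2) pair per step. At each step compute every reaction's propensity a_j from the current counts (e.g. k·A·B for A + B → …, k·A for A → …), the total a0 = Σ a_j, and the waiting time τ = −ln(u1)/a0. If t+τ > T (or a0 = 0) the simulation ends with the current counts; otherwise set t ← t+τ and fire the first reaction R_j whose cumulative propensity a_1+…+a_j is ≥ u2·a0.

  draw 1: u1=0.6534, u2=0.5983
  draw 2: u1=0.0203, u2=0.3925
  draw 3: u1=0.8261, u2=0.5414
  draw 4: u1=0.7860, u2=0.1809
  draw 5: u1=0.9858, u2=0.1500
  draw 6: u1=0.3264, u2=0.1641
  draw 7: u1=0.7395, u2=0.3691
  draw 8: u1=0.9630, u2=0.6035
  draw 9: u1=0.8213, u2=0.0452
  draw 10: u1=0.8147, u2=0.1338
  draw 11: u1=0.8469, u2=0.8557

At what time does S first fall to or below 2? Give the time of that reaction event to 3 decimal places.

Threshold first reached at t = 1.613

t=0.000: D=3 S=6 C=5 G=5 E=2
Draw 1: a1=3.516, a2=1.720, a3=0.732, a4=1.620, a0=7.588; τ=−ln(0.6534)/7.588=0.056 → t=0.056; u2·a0=0.5983·7.588=4.540; a1=3.516 < 4.540 ≤ a1+a2=5.236 → R2 fires; D=4 S=6 C=7 G=4 E=2
Draw 2: a1=3.516, a2=1.376, a3=0.732, a4=1.296, a0=6.920; τ=−ln(0.0203)/6.920=0.563 → t=0.619; u2·a0=0.3925·6.920=2.716 ≤ a1=3.516 → R1 fires; D=5 S=5 C=7 G=4 E=1
Draw 3: a1=1.465, a2=1.376, a3=0.610, a4=1.296, a0=4.747; τ=−ln(0.8261)/4.747=0.040 → t=0.659; u2·a0=0.5414·4.747=2.570; a1=1.465 < 2.570 ≤ a1+a2=2.841 → R2 fires; D=6 S=5 C=9 G=3 E=1
Draw 4: a1=1.465, a2=1.032, a3=0.610, a4=0.972, a0=4.079; τ=−ln(0.7860)/4.079=0.059 → t=0.719; u2·a0=0.1809·4.079=0.738 ≤ a1=1.465 → R1 fires; D=7 S=4 C=9 G=3 E=0
Draw 5: a1=0.000, a2=1.032, a3=0.488, a4=0.972, a0=2.492; τ=−ln(0.9858)/2.492=0.006 → t=0.724; u2·a0=0.1500·2.492=0.374; a1=0.000 < 0.374 ≤ a1+a2=1.032 → R2 fires; D=8 S=4 C=11 G=2 E=0
Draw 6: a1=0.000, a2=0.688, a3=0.488, a4=0.648, a0=1.824; τ=−ln(0.3264)/1.824=0.614 → t=1.338; u2·a0=0.1641·1.824=0.299; a1=0.000 < 0.299 ≤ a1+a2=0.688 → R2 fires; D=9 S=4 C=13 G=1 E=0
Draw 7: a1=0.000, a2=0.344, a3=0.488, a4=0.324, a0=1.156; τ=−ln(0.7395)/1.156=0.261 → t=1.599; u2·a0=0.3691·1.156=0.427; a1+a2=0.344 < 0.427 ≤ a1+…+a3=0.832 → R3 fires; D=9 S=3 C=13 G=1 E=2
Draw 8: a1=1.758, a2=0.344, a3=0.366, a4=0.324, a0=2.792; τ=−ln(0.9630)/2.792=0.014 → t=1.613; u2·a0=0.6035·2.792=1.685 ≤ a1=1.758 → R1 fires; D=10 S=2 C=13 G=1 E=1
Draw 9: a1=0.586, a2=0.344, a3=0.244, a4=0.324, a0=1.498; τ=−ln(0.8213)/1.498=0.131 → t=1.744; u2·a0=0.0452·1.498=0.068 ≤ a1=0.586 → R1 fires; D=11 S=1 C=13 G=1 E=0
Draw 10: a1=0.000, a2=0.344, a3=0.122, a4=0.324, a0=0.790; τ=−ln(0.8147)/0.790=0.259 → t=2.003; u2·a0=0.1338·0.790=0.106; a1=0.000 < 0.106 ≤ a1+a2=0.344 → R2 fires; D=12 S=1 C=15 G=0 E=0
Draw 11: a1=0.000, a2=0.000, a3=0.122, a4=0.000, a0=0.122; τ=−ln(0.8469)/0.122=1.362 → t=3.366 > T=2.59: stop.
S first becomes ≤ 2 when it reaches 2 at the event at t=1.613.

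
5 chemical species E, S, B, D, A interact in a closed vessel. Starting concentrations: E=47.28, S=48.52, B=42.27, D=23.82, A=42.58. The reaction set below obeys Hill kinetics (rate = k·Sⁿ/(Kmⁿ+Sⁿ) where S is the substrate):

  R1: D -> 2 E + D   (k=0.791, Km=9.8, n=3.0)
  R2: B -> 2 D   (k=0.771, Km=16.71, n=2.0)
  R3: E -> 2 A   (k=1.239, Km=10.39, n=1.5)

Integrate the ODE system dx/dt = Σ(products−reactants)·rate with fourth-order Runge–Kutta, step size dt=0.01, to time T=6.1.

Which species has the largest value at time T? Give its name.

Dominant species at T: A

RK4 with dt=0.01: 610 steps to T=6.1. Trajectory (selected grid times):
t=0.00: E=47.28 S=48.52 B=42.27 D=23.82 A=42.58
t=0.68: E=47.53 S=48.52 B=41.82 D=24.73 A=44.11
t=1.36: E=47.78 S=48.52 B=41.37 D=25.63 A=45.64
t=2.03: E=48.03 S=48.52 B=40.92 D=26.52 A=47.15
t=2.71: E=48.29 S=48.52 B=40.47 D=27.41 A=48.68
t=3.39: E=48.55 S=48.52 B=40.03 D=28.31 A=50.21
t=4.07: E=48.82 S=48.52 B=39.58 D=29.20 A=51.74
t=4.74: E=49.09 S=48.52 B=39.14 D=30.07 A=53.26
t=5.42: E=49.36 S=48.52 B=38.70 D=30.96 A=54.79
t=6.10: E=49.64 S=48.52 B=38.26 D=31.84 A=56.33
At T=6.1: E=49.64 S=48.52 B=38.26 D=31.84 A=56.33; the largest is A.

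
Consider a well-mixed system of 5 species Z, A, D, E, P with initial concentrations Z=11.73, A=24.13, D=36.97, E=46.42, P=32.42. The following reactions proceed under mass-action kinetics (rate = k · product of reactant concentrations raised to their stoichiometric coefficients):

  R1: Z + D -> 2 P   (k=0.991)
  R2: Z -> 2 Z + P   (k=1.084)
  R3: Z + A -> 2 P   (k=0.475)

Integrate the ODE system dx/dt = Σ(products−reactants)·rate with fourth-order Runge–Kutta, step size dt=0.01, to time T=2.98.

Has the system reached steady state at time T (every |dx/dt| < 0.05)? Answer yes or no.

RK4 with dt=0.01: 298 steps to T=2.98. Trajectory (selected grid times):
t=0.00: Z=11.73 A=24.13 D=36.97 E=46.42 P=32.42
t=0.33: Z=0.00 A=21.11 D=27.96 E=46.42 P=56.80
t=0.66: Z=0.00 A=21.11 D=27.96 E=46.42 P=56.80
t=0.99: Z=0.00 A=21.11 D=27.96 E=46.42 P=56.80
t=1.32: Z=0.00 A=21.11 D=27.96 E=46.42 P=56.80
t=1.66: Z=0.00 A=21.11 D=27.96 E=46.42 P=56.80
t=1.99: Z=0.00 A=21.11 D=27.96 E=46.42 P=56.80
t=2.32: Z=0.00 A=21.11 D=27.96 E=46.42 P=56.80
t=2.65: Z=0.00 A=21.11 D=27.96 E=46.42 P=56.80
t=2.98: Z=0.00 A=21.11 D=27.96 E=46.42 P=56.80
Rates at T: R1=0.0000, R2=0.0000, R3=0.0000
dx/dt at T (Σ net stoichiometry × rate): Z=-0.0000, A=-0.0000, D=-0.0000, E=+0.0000, P=+0.0000
Largest |dx/dt| is |+0.0000| (P) < 0.05 → steady.

Steady state at T: yes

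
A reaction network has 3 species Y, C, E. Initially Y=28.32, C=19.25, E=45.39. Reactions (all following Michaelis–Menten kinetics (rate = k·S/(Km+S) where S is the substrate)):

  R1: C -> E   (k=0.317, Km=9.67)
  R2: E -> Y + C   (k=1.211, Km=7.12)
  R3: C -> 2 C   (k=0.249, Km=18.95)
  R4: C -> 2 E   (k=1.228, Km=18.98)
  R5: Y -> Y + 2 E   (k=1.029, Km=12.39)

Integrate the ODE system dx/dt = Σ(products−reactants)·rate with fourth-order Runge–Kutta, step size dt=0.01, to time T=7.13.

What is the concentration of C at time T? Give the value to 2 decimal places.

C at T = 21.69

RK4 with dt=0.01: 713 steps to T=7.13. Trajectory (selected grid times):
t=0.00: Y=28.32 C=19.25 E=45.39
t=0.79: Y=29.15 C=19.52 E=46.84
t=1.58: Y=29.98 C=19.79 E=48.31
t=2.38: Y=30.83 C=20.07 E=49.81
t=3.17: Y=31.67 C=20.34 E=51.31
t=3.96: Y=32.51 C=20.61 E=52.82
t=4.75: Y=33.35 C=20.88 E=54.34
t=5.55: Y=34.21 C=21.15 E=55.89
t=6.34: Y=35.06 C=21.42 E=57.44
t=7.13: Y=35.91 C=21.69 E=58.99
Read off C at T=7.13: 21.69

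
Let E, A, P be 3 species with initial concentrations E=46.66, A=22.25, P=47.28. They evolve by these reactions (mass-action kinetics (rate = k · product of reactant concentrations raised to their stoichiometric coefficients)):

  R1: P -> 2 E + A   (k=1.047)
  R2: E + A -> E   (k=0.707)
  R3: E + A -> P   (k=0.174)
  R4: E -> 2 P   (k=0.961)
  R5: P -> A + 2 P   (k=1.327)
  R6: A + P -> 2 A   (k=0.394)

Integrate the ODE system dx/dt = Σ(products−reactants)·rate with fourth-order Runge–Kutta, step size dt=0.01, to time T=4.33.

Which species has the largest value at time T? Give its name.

Dominant species at T: P

RK4 with dt=0.01: 433 steps to T=4.33. Trajectory (selected grid times):
t=0.00: E=46.66 A=22.25 P=47.28
t=0.48: E=47.79 A=6.32 P=54.98
t=0.96: E=56.29 A=6.52 P=65.42
t=1.44: E=66.21 A=6.53 P=76.98
t=1.92: E=77.87 A=6.53 P=90.54
t=2.41: E=91.90 A=6.53 P=106.85
t=2.89: E=108.08 A=6.53 P=125.67
t=3.37: E=127.12 A=6.53 P=147.81
t=3.85: E=149.51 A=6.53 P=173.85
t=4.33: E=175.85 A=6.53 P=204.47
At T=4.33: E=175.85 A=6.53 P=204.47; the largest is P.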